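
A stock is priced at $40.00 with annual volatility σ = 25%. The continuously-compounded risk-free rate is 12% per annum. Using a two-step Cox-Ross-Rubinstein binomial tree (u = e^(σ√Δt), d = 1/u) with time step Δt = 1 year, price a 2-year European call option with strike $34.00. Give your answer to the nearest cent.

CRR parameters: u = e^(σ√Δt) = e^(0.25·√1) = 1.2840, d = 1/u = 0.7788
Per-period rate: rΔt = 0.12·1 = 0.12, so R = e^0.12 = 1.1275
Risk-neutral probability p = (e^0.12 − 0.7788)/(1.2840 − 0.7788) = 0.3487/0.5052 = 0.6902
Terminal stock prices: S_uu = 65.95, S_ud = 40, S_dd = 24.26
Terminal payoffs (S − K): max(31.95, 0) = 31.95, max(6, 0) = 6, max(-9.739, 0) = 0
Node u (S = 51.36): V_u = e^(−0.12)·[0.6902·31.9489 + 0.3098·6.0000] = 21.2057
Node d (S = 31.15): V_d = e^(−0.12)·[0.6902·6.0000 + 0.3098·0.0000] = 3.6728
Node 0 (S = 40): V_0 = e^(−0.12)·[0.6902·21.2057 + 0.3098·3.6728] = 13.9900

$13.99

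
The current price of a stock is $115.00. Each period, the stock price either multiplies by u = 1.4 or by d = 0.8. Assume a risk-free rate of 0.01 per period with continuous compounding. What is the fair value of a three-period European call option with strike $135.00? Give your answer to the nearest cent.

Risk-neutral probability p = (e^0.01 − 0.8)/(1.4 − 0.8) = 0.2101/0.6000 = 0.3501
Terminal stock prices: S_uuu = 315.6, S_uud = 180.3, S_udd = 103, S_ddd = 58.88
Terminal payoffs (S − K): max(180.6, 0) = 180.6, max(45.32, 0) = 45.32, max(-31.96, 0) = 0, max(-76.12, 0) = 0
Node uu (S = 225.4): V_uu = e^(−0.01)·[0.3501·180.5600 + 0.6499·45.3200] = 91.7433
Node ud (S = 128.8): V_ud = e^(−0.01)·[0.3501·45.3200 + 0.6499·0.0000] = 15.7079
Node dd (S = 73.6): V_dd = e^(−0.01)·[0.3501·0.0000 + 0.6499·0.0000] = 0.0000
Node u (S = 161): V_u = e^(−0.01)·[0.3501·91.7433 + 0.6499·15.7079] = 41.9055
Node d (S = 92): V_d = e^(−0.01)·[0.3501·15.7079 + 0.6499·0.0000] = 5.4444
Node 0 (S = 115): V_0 = e^(−0.01)·[0.3501·41.9055 + 0.6499·5.4444] = 18.0276

$18.03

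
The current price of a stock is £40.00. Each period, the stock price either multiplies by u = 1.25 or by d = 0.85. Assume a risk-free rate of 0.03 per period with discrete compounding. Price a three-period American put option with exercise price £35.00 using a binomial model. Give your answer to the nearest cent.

£1.74

Risk-neutral probability p = (1 + 0.03 − 0.85)/(1.25 − 0.85) = 0.1800/0.4000 = 0.4500
Terminal stock prices: S_uuu = 78.12, S_uud = 53.12, S_udd = 36.12, S_ddd = 24.56
Terminal payoffs (K − S): max(-43.12, 0) = 0, max(-18.12, 0) = 0, max(-1.125, 0) = 0, max(10.44, 0) = 10.44
Node uu (S = 62.5): continuation = 1/1.03·[0.4500·0.0000 + 0.5500·0.0000] = 0.0000; exercise value = 0.0000 ≤ continuation, so V_uu = 0.0000
Node ud (S = 42.5): continuation = 1/1.03·[0.4500·0.0000 + 0.5500·0.0000] = 0.0000; exercise value = 0.0000 ≤ continuation, so V_ud = 0.0000
Node dd (S = 28.9): continuation = 1/1.03·[0.4500·0.0000 + 0.5500·10.4350] = 5.5721; exercise value = 6.1000 > continuation, so V_dd = 6.1000 (exercise)
Node u (S = 50): continuation = 1/1.03·[0.4500·0.0000 + 0.5500·0.0000] = 0.0000; exercise value = 0.0000 ≤ continuation, so V_u = 0.0000
Node d (S = 34): continuation = 1/1.03·[0.4500·0.0000 + 0.5500·6.1000] = 3.2573; exercise value = 1.0000 ≤ continuation, so V_d = 3.2573
Node 0 (S = 40): continuation = 1/1.03·[0.4500·0.0000 + 0.5500·3.2573] = 1.7393; exercise value = 0.0000 ≤ continuation, so V_0 = 1.7393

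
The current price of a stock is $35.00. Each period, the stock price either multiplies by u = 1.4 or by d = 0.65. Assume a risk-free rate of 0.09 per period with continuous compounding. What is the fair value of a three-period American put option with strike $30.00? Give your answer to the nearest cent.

$3.51

Risk-neutral probability p = (e^0.09 − 0.65)/(1.4 − 0.65) = 0.4442/0.7500 = 0.5922
Terminal stock prices: S_uuu = 96.04, S_uud = 44.59, S_udd = 20.7, S_ddd = 9.612
Terminal payoffs (K − S): max(-66.04, 0) = 0, max(-14.59, 0) = 0, max(9.297, 0) = 9.297, max(20.39, 0) = 20.39
Node uu (S = 68.6): continuation = e^(−0.09)·[0.5922·0.0000 + 0.4078·0.0000] = 0.0000; exercise value = 0.0000 ≤ continuation, so V_uu = 0.0000
Node ud (S = 31.85): continuation = e^(−0.09)·[0.5922·0.0000 + 0.4078·9.2975] = 3.4649; exercise value = 0.0000 ≤ continuation, so V_ud = 3.4649
Node dd (S = 14.79): continuation = e^(−0.09)·[0.5922·9.2975 + 0.4078·20.3881] = 12.6304; exercise value = 15.2125 > continuation, so V_dd = 15.2125 (exercise)
Node u (S = 49): continuation = e^(−0.09)·[0.5922·0.0000 + 0.4078·3.4649] = 1.2913; exercise value = 0.0000 ≤ continuation, so V_u = 1.2913
Node d (S = 22.75): continuation = e^(−0.09)·[0.5922·3.4649 + 0.4078·15.2125] = 7.5447; exercise value = 7.2500 ≤ continuation, so V_d = 7.5447
Node 0 (S = 35): continuation = e^(−0.09)·[0.5922·1.2913 + 0.4078·7.5447] = 3.5106; exercise value = 0.0000 ≤ continuation, so V_0 = 3.5106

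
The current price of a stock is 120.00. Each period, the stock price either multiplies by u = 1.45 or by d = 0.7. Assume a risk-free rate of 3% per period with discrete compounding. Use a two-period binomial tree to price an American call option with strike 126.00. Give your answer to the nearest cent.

Risk-neutral probability p = (1 + 0.03 − 0.7)/(1.45 − 0.7) = 0.3300/0.7500 = 0.4400
Terminal stock prices: S_uu = 252.3, S_ud = 121.8, S_dd = 58.8
Terminal payoffs (S − K): max(126.3, 0) = 126.3, max(-4.2, 0) = 0, max(-67.2, 0) = 0
Node u (S = 174): continuation = 1/1.03·[0.4400·126.3000 + 0.5600·0.0000] = 53.9534; exercise value = 48.0000 ≤ continuation, so V_u = 53.9534
Node d (S = 84): continuation = 1/1.03·[0.4400·0.0000 + 0.5600·0.0000] = 0.0000; exercise value = 0.0000 ≤ continuation, so V_d = 0.0000
Node 0 (S = 120): continuation = 1/1.03·[0.4400·53.9534 + 0.5600·0.0000] = 23.0481; exercise value = 0.0000 ≤ continuation, so V_0 = 23.0481

23.05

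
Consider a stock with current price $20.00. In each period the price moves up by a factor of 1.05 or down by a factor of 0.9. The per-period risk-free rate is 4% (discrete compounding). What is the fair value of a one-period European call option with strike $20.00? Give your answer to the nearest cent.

Risk-neutral probability p = (1 + 0.04 − 0.9)/(1.05 − 0.9) = 0.1400/0.1500 = 0.9333
Terminal stock prices: S_u = 21, S_d = 18
Terminal payoffs (S − K): max(1, 0) = 1, max(-2, 0) = 0
Node 0 (S = 20): V_0 = 1/1.04·[0.9333·1.0000 + 0.0667·0.0000] = 0.8974

$0.90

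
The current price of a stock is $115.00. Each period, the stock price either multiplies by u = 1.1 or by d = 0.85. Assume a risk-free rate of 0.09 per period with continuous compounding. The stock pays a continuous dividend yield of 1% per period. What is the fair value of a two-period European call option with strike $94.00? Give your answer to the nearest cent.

$34.25

Per-period risk-free factor R = e^0.09 = 1.0942; dividend-adjusted growth = e^(0.09−0.01) = 1.0833.
Risk-neutral probability p = (1.0833 − 0.85)/(1.1 − 0.85) = 0.2333/0.2500 = 0.9331
Terminal stock prices: S_uu = 139.2, S_ud = 107.5, S_dd = 83.09
Terminal payoffs (S − K): max(45.15, 0) = 45.15, max(13.53, 0) = 13.53, max(-10.91, 0) = 0
Node u (S = 126.5): V_u = e^(−0.09)·[0.9331·45.1500 + 0.0669·13.5250] = 39.3318
Node d (S = 97.75): V_d = e^(−0.09)·[0.9331·13.5250 + 0.0669·0.0000] = 11.5346
Node 0 (S = 115): V_0 = e^(−0.09)·[0.9331·39.3318 + 0.0669·11.5346] = 34.2482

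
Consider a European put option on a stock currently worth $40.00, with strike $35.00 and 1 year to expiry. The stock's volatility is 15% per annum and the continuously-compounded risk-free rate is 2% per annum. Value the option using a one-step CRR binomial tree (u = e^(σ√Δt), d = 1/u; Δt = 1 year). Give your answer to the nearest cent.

$0.26

CRR parameters: u = e^(σ√Δt) = e^(0.15·√1) = 1.1618, d = 1/u = 0.8607
Per-period rate: rΔt = 0.02·1 = 0.02, so R = e^0.02 = 1.0202
Risk-neutral probability p = (e^0.02 − 0.8607)/(1.1618 − 0.8607) = 0.1595/0.3011 = 0.5297
Terminal stock prices: S_u = 46.47, S_d = 34.43
Terminal payoffs (K − S): max(-11.47, 0) = 0, max(0.5717, 0) = 0.5717
Node 0 (S = 40): V_0 = e^(−0.02)·[0.5297·0.0000 + 0.4703·0.5717] = 0.2636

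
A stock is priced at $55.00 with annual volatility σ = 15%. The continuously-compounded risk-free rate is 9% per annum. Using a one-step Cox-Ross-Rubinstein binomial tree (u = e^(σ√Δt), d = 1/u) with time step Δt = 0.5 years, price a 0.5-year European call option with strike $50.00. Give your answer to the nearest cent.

$7.36

CRR parameters: u = e^(σ√Δt) = e^(0.15·√0.5) = 1.1119, d = 1/u = 0.8994
Per-period rate: rΔt = 0.09·0.5 = 0.045, so R = e^0.045 = 1.0460
Risk-neutral probability p = (e^0.045 − 0.8994)/(1.1119 − 0.8994) = 0.1467/0.2125 = 0.6901
Terminal stock prices: S_u = 61.15, S_d = 49.47
Terminal payoffs (S − K): max(11.15, 0) = 11.15, max(-0.5349, 0) = 0
Node 0 (S = 55): V_0 = e^(−0.045)·[0.6901·11.1542 + 0.3099·0.0000] = 7.3586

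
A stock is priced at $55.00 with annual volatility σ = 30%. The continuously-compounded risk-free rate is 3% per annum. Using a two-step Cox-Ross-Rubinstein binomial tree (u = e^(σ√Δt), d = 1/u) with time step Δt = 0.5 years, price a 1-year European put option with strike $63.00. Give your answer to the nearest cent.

CRR parameters: u = e^(σ√Δt) = e^(0.3·√0.5) = 1.2363, d = 1/u = 0.8089
Per-period rate: rΔt = 0.03·0.5 = 0.015, so R = e^0.015 = 1.0151
Risk-neutral probability p = (e^0.015 − 0.8089)/(1.2363 − 0.8089) = 0.2063/0.4275 = 0.4825
Terminal stock prices: S_uu = 84.07, S_ud = 55, S_dd = 35.98
Terminal payoffs (K − S): max(-21.07, 0) = 0, max(8, 0) = 8, max(27.02, 0) = 27.02
Node u (S = 68): V_u = e^(−0.015)·[0.4825·0.0000 + 0.5175·8.0000] = 4.0782
Node d (S = 44.49): V_d = e^(−0.015)·[0.4825·8.0000 + 0.5175·27.0162] = 17.5749
Node 0 (S = 55): V_0 = e^(−0.015)·[0.4825·4.0782 + 0.5175·17.5749] = 10.8977

$10.90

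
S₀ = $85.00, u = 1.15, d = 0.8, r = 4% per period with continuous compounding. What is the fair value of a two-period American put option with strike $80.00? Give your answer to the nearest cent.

Risk-neutral probability p = (e^0.04 − 0.8)/(1.15 − 0.8) = 0.2408/0.3500 = 0.6880
Terminal stock prices: S_uu = 112.4, S_ud = 78.2, S_dd = 54.4
Terminal payoffs (K − S): max(-32.41, 0) = 0, max(1.8, 0) = 1.8, max(25.6, 0) = 25.6
Node u (S = 97.75): continuation = e^(−0.04)·[0.6880·0.0000 + 0.3120·1.8000] = 0.5395; exercise value = 0.0000 ≤ continuation, so V_u = 0.5395
Node d (S = 68): continuation = e^(−0.04)·[0.6880·1.8000 + 0.3120·25.6000] = 8.8632; exercise value = 12.0000 > continuation, so V_d = 12.0000 (exercise)
Node 0 (S = 85): continuation = e^(−0.04)·[0.6880·0.5395 + 0.3120·12.0000] = 3.9535; exercise value = 0.0000 ≤ continuation, so V_0 = 3.9535

$3.95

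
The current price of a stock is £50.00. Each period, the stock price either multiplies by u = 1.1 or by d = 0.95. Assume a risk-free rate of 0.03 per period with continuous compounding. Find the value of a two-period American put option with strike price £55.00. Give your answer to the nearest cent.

Risk-neutral probability p = (e^0.03 − 0.95)/(1.1 − 0.95) = 0.0805/0.1500 = 0.5364
Terminal stock prices: S_uu = 60.5, S_ud = 52.25, S_dd = 45.12
Terminal payoffs (K − S): max(-5.5, 0) = 0, max(2.75, 0) = 2.75, max(9.875, 0) = 9.875
Node u (S = 55): continuation = e^(−0.03)·[0.5364·0.0000 + 0.4636·2.7500] = 1.2373; exercise value = 0.0000 ≤ continuation, so V_u = 1.2373
Node d (S = 47.5): continuation = e^(−0.03)·[0.5364·2.7500 + 0.4636·9.8750] = 5.8745; exercise value = 7.5000 > continuation, so V_d = 7.5000 (exercise)
Node 0 (S = 50): continuation = e^(−0.03)·[0.5364·1.2373 + 0.4636·7.5000] = 4.0185; exercise value = 5.0000 > continuation, so V_0 = 5.0000 (exercise)

£5.00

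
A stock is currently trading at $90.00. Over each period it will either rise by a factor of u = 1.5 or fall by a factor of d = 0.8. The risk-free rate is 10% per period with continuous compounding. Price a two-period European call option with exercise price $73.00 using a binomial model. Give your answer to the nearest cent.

Risk-neutral probability p = (e^0.1 − 0.8)/(1.5 − 0.8) = 0.3052/0.7000 = 0.4360
Terminal stock prices: S_uu = 202.5, S_ud = 108, S_dd = 57.6
Terminal payoffs (S − K): max(129.5, 0) = 129.5, max(35, 0) = 35, max(-15.4, 0) = 0
Node u (S = 135): V_u = e^(−0.1)·[0.4360·129.5000 + 0.5640·35.0000] = 68.9469
Node d (S = 72): V_d = e^(−0.1)·[0.4360·35.0000 + 0.5640·0.0000] = 13.8065
Node 0 (S = 90): V_0 = e^(−0.1)·[0.4360·68.9469 + 0.5640·13.8065] = 34.2439

$34.24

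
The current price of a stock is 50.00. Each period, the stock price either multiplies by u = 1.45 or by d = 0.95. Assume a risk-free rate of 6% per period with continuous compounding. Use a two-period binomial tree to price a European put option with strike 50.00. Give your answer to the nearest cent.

Risk-neutral probability p = (e^0.06 − 0.95)/(1.45 − 0.95) = 0.1118/0.5000 = 0.2237
Terminal stock prices: S_uu = 105.1, S_ud = 68.88, S_dd = 45.12
Terminal payoffs (K − S): max(-55.12, 0) = 0, max(-18.88, 0) = 0, max(4.875, 0) = 4.875
Node u (S = 72.5): V_u = e^(−0.06)·[0.2237·0.0000 + 0.7763·0.0000] = 0.0000
Node d (S = 47.5): V_d = e^(−0.06)·[0.2237·0.0000 + 0.7763·4.8750] = 3.5642
Node 0 (S = 50): V_0 = e^(−0.06)·[0.2237·0.0000 + 0.7763·3.5642] = 2.6058

2.61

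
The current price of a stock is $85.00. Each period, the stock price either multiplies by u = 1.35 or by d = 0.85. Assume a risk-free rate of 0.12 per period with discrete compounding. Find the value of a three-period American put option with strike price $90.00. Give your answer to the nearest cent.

Risk-neutral probability p = (1 + 0.12 − 0.85)/(1.35 − 0.85) = 0.2700/0.5000 = 0.5400
Terminal stock prices: S_uuu = 209.1, S_uud = 131.7, S_udd = 82.91, S_ddd = 52.2
Terminal payoffs (K − S): max(-119.1, 0) = 0, max(-41.68, 0) = 0, max(7.093, 0) = 7.093, max(37.8, 0) = 37.8
Node uu (S = 154.9): continuation = 1/1.12·[0.5400·0.0000 + 0.4600·0.0000] = 0.0000; exercise value = 0.0000 ≤ continuation, so V_uu = 0.0000
Node ud (S = 97.54): continuation = 1/1.12·[0.5400·0.0000 + 0.4600·7.0931] = 2.9132; exercise value = 0.0000 ≤ continuation, so V_ud = 2.9132
Node dd (S = 61.41): continuation = 1/1.12·[0.5400·7.0931 + 0.4600·37.7994] = 18.9446; exercise value = 28.5875 > continuation, so V_dd = 28.5875 (exercise)
Node u (S = 114.8): continuation = 1/1.12·[0.5400·0.0000 + 0.4600·2.9132] = 1.1965; exercise value = 0.0000 ≤ continuation, so V_u = 1.1965
Node d (S = 72.25): continuation = 1/1.12·[0.5400·2.9132 + 0.4600·28.5875] = 13.1459; exercise value = 17.7500 > continuation, so V_d = 17.7500 (exercise)
Node 0 (S = 85): continuation = 1/1.12·[0.5400·1.1965 + 0.4600·17.7500] = 7.8671; exercise value = 5.0000 ≤ continuation, so V_0 = 7.8671

$7.87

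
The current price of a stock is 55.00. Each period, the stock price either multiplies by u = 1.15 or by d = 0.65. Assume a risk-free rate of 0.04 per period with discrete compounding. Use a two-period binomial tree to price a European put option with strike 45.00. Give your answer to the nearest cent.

Risk-neutral probability p = (1 + 0.04 − 0.65)/(1.15 − 0.65) = 0.3900/0.5000 = 0.7800
Terminal stock prices: S_uu = 72.74, S_ud = 41.11, S_dd = 23.24
Terminal payoffs (K − S): max(-27.74, 0) = 0, max(3.888, 0) = 3.888, max(21.76, 0) = 21.76
Node u (S = 63.25): V_u = 1/1.04·[0.7800·0.0000 + 0.2200·3.8875] = 0.8224
Node d (S = 35.75): V_d = 1/1.04·[0.7800·3.8875 + 0.2200·21.7625] = 7.5192
Node 0 (S = 55): V_0 = 1/1.04·[0.7800·0.8224 + 0.2200·7.5192] = 2.2074

2.21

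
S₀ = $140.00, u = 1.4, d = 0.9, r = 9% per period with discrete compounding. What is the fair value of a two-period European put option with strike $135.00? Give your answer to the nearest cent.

$6.99

Risk-neutral probability p = (1 + 0.09 − 0.9)/(1.4 − 0.9) = 0.1900/0.5000 = 0.3800
Terminal stock prices: S_uu = 274.4, S_ud = 176.4, S_dd = 113.4
Terminal payoffs (K − S): max(-139.4, 0) = 0, max(-41.4, 0) = 0, max(21.6, 0) = 21.6
Node u (S = 196): V_u = 1/1.09·[0.3800·0.0000 + 0.6200·0.0000] = 0.0000
Node d (S = 126): V_d = 1/1.09·[0.3800·0.0000 + 0.6200·21.6000] = 12.2862
Node 0 (S = 140): V_0 = 1/1.09·[0.3800·0.0000 + 0.6200·12.2862] = 6.9885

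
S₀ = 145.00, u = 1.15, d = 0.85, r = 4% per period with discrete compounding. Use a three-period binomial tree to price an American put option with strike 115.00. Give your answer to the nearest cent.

Risk-neutral probability p = (1 + 0.04 − 0.85)/(1.15 − 0.85) = 0.1900/0.3000 = 0.6333
Terminal stock prices: S_uuu = 220.5, S_uud = 163, S_udd = 120.5, S_ddd = 89.05
Terminal payoffs (K − S): max(-105.5, 0) = 0, max(-48, 0) = 0, max(-5.477, 0) = 0, max(25.95, 0) = 25.95
Node uu (S = 191.8): continuation = 1/1.04·[0.6333·0.0000 + 0.3667·0.0000] = 0.0000; exercise value = 0.0000 ≤ continuation, so V_uu = 0.0000
Node ud (S = 141.7): continuation = 1/1.04·[0.6333·0.0000 + 0.3667·0.0000] = 0.0000; exercise value = 0.0000 ≤ continuation, so V_ud = 0.0000
Node dd (S = 104.8): continuation = 1/1.04·[0.6333·0.0000 + 0.3667·25.9519] = 9.1497; exercise value = 10.2375 > continuation, so V_dd = 10.2375 (exercise)
Node u (S = 166.8): continuation = 1/1.04·[0.6333·0.0000 + 0.3667·0.0000] = 0.0000; exercise value = 0.0000 ≤ continuation, so V_u = 0.0000
Node d (S = 123.2): continuation = 1/1.04·[0.6333·0.0000 + 0.3667·10.2375] = 3.6094; exercise value = 0.0000 ≤ continuation, so V_d = 3.6094
Node 0 (S = 145): continuation = 1/1.04·[0.6333·0.0000 + 0.3667·3.6094] = 1.2725; exercise value = 0.0000 ≤ continuation, so V_0 = 1.2725

1.27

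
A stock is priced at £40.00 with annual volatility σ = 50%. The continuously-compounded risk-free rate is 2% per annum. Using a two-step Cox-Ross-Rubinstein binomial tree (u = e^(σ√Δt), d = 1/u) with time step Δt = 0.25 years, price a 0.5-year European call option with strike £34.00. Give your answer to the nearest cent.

£9.28

CRR parameters: u = e^(σ√Δt) = e^(0.5·√0.25) = 1.2840, d = 1/u = 0.7788
Per-period rate: rΔt = 0.02·0.25 = 0.005, so R = e^0.005 = 1.0050
Risk-neutral probability p = (e^0.005 − 0.7788)/(1.2840 − 0.7788) = 0.2262/0.5052 = 0.4477
Terminal stock prices: S_uu = 65.95, S_ud = 40, S_dd = 24.26
Terminal payoffs (S − K): max(31.95, 0) = 31.95, max(6, 0) = 6, max(-9.739, 0) = 0
Node u (S = 51.36): V_u = e^(−0.005)·[0.4477·31.9489 + 0.5523·6.0000] = 17.5306
Node d (S = 31.15): V_d = e^(−0.005)·[0.4477·6.0000 + 0.5523·0.0000] = 2.6731
Node 0 (S = 40): V_0 = e^(−0.005)·[0.4477·17.5306 + 0.5523·2.6731] = 9.2789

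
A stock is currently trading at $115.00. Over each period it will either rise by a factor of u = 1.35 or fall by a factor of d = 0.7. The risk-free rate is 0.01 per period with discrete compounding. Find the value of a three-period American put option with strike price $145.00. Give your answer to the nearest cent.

Risk-neutral probability p = (1 + 0.01 − 0.7)/(1.35 − 0.7) = 0.3100/0.6500 = 0.4769
Terminal stock prices: S_uuu = 282.9, S_uud = 146.7, S_udd = 76.07, S_ddd = 39.44
Terminal payoffs (K − S): max(-137.9, 0) = 0, max(-1.711, 0) = 0, max(68.93, 0) = 68.93, max(105.6, 0) = 105.6
Node uu (S = 209.6): continuation = 1/1.01·[0.4769·0.0000 + 0.5231·0.0000] = 0.0000; exercise value = 0.0000 ≤ continuation, so V_uu = 0.0000
Node ud (S = 108.7): continuation = 1/1.01·[0.4769·0.0000 + 0.5231·68.9275] = 35.6974; exercise value = 36.3250 > continuation, so V_ud = 36.3250 (exercise)
Node dd (S = 56.35): continuation = 1/1.01·[0.4769·68.9275 + 0.5231·105.5550] = 87.2144; exercise value = 88.6500 > continuation, so V_dd = 88.6500 (exercise)
Node u (S = 155.2): continuation = 1/1.01·[0.4769·0.0000 + 0.5231·36.3250] = 18.8126; exercise value = 0.0000 ≤ continuation, so V_u = 18.8126
Node d (S = 80.5): continuation = 1/1.01·[0.4769·36.3250 + 0.5231·88.6500] = 63.0644; exercise value = 64.5000 > continuation, so V_d = 64.5000 (exercise)
Node 0 (S = 115): continuation = 1/1.01·[0.4769·18.8126 + 0.5231·64.5000] = 42.2878; exercise value = 30.0000 ≤ continuation, so V_0 = 42.2878

$42.29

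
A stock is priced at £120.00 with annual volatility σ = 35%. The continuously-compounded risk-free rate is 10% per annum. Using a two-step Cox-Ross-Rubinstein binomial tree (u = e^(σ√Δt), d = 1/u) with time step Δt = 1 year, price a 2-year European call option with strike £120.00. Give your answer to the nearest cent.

£31.30

CRR parameters: u = e^(σ√Δt) = e^(0.35·√1) = 1.4191, d = 1/u = 0.7047
Per-period rate: rΔt = 0.1·1 = 0.1, so R = e^0.1 = 1.1052
Risk-neutral probability p = (e^0.1 − 0.7047)/(1.4191 − 0.7047) = 0.4005/0.7144 = 0.5606
Terminal stock prices: S_uu = 241.7, S_ud = 120, S_dd = 59.59
Terminal payoffs (S − K): max(121.7, 0) = 121.7, max(0, 0) = 0, max(-60.41, 0) = 0
Node u (S = 170.3): V_u = e^(−0.1)·[0.5606·121.6503 + 0.4394·0.0000] = 61.7076
Node d (S = 84.56): V_d = e^(−0.1)·[0.5606·0.0000 + 0.4394·0.0000] = 0.0000
Node 0 (S = 120): V_0 = e^(−0.1)·[0.5606·61.7076 + 0.4394·0.0000] = 31.3014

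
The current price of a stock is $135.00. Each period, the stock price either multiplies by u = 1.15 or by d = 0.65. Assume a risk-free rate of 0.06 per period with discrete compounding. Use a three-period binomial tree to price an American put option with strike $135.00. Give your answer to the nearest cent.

Risk-neutral probability p = (1 + 0.06 − 0.65)/(1.15 − 0.65) = 0.4100/0.5000 = 0.8200
Terminal stock prices: S_uuu = 205.3, S_uud = 116, S_udd = 65.59, S_ddd = 37.07
Terminal payoffs (K − S): max(-70.32, 0) = 0, max(18.95, 0) = 18.95, max(69.41, 0) = 69.41, max(97.93, 0) = 97.93
Node uu (S = 178.5): continuation = 1/1.06·[0.8200·0.0000 + 0.1800·18.9506] = 3.2180; exercise value = 0.0000 ≤ continuation, so V_uu = 3.2180
Node ud (S = 100.9): continuation = 1/1.06·[0.8200·18.9506 + 0.1800·69.4069] = 26.4460; exercise value = 34.0875 > continuation, so V_ud = 34.0875 (exercise)
Node dd (S = 57.04): continuation = 1/1.06·[0.8200·69.4069 + 0.1800·97.9256] = 70.3210; exercise value = 77.9625 > continuation, so V_dd = 77.9625 (exercise)
Node u (S = 155.2): continuation = 1/1.06·[0.8200·3.2180 + 0.1800·34.0875] = 8.2779; exercise value = 0.0000 ≤ continuation, so V_u = 8.2779
Node d (S = 87.75): continuation = 1/1.06·[0.8200·34.0875 + 0.1800·77.9625] = 39.6085; exercise value = 47.2500 > continuation, so V_d = 47.2500 (exercise)
Node 0 (S = 135): continuation = 1/1.06·[0.8200·8.2779 + 0.1800·47.2500] = 14.4272; exercise value = 0.0000 ≤ continuation, so V_0 = 14.4272

$14.43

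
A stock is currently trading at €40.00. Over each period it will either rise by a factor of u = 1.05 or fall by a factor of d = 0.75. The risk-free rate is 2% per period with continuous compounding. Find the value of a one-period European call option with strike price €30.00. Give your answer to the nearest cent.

€10.59

Risk-neutral probability p = (e^0.02 − 0.75)/(1.05 − 0.75) = 0.2702/0.3000 = 0.9007
Terminal stock prices: S_u = 42, S_d = 30
Terminal payoffs (S − K): max(12, 0) = 12, max(0, 0) = 0
Node 0 (S = 40): V_0 = e^(−0.02)·[0.9007·12.0000 + 0.0993·0.0000] = 10.5940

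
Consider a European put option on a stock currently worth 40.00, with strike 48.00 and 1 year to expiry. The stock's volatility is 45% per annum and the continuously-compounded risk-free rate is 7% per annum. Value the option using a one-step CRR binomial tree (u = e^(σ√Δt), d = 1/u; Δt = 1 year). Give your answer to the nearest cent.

CRR parameters: u = e^(σ√Δt) = e^(0.45·√1) = 1.5683, d = 1/u = 0.6376
Per-period rate: rΔt = 0.07·1 = 0.07, so R = e^0.07 = 1.0725
Risk-neutral probability p = (e^0.07 − 0.6376)/(1.5683 − 0.6376) = 0.4349/0.9307 = 0.4673
Terminal stock prices: S_u = 62.73, S_d = 25.51
Terminal payoffs (K − S): max(-14.73, 0) = 0, max(22.49, 0) = 22.49
Node 0 (S = 40): V_0 = e^(−0.07)·[0.4673·0.0000 + 0.5327·22.4949] = 11.1735

11.17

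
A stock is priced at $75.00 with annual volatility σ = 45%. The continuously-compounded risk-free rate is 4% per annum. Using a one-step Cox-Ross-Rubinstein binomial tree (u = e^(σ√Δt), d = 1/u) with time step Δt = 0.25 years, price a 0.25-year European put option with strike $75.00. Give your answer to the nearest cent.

$7.99

CRR parameters: u = e^(σ√Δt) = e^(0.45·√0.25) = 1.2523, d = 1/u = 0.7985
Per-period rate: rΔt = 0.04·0.25 = 0.01, so R = e^0.01 = 1.0101
Risk-neutral probability p = (e^0.01 − 0.7985)/(1.2523 − 0.7985) = 0.2115/0.4538 = 0.4661
Terminal stock prices: S_u = 93.92, S_d = 59.89
Terminal payoffs (K − S): max(-18.92, 0) = 0, max(15.11, 0) = 15.11
Node 0 (S = 75): V_0 = e^(−0.01)·[0.4661·0.0000 + 0.5339·15.1113] = 7.9872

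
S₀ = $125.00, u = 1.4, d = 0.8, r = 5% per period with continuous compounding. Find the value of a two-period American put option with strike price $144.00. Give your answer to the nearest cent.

Risk-neutral probability p = (e^0.05 − 0.8)/(1.4 − 0.8) = 0.2513/0.6000 = 0.4188
Terminal stock prices: S_uu = 245, S_ud = 140, S_dd = 80
Terminal payoffs (K − S): max(-101, 0) = 0, max(4, 0) = 4, max(64, 0) = 64
Node u (S = 175): continuation = e^(−0.05)·[0.4188·0.0000 + 0.5812·4.0000] = 2.2115; exercise value = 0.0000 ≤ continuation, so V_u = 2.2115
Node d (S = 100): continuation = e^(−0.05)·[0.4188·4.0000 + 0.5812·64.0000] = 36.9770; exercise value = 44.0000 > continuation, so V_d = 44.0000 (exercise)
Node 0 (S = 125): continuation = e^(−0.05)·[0.4188·2.2115 + 0.5812·44.0000] = 25.2072; exercise value = 19.0000 ≤ continuation, so V_0 = 25.2072

$25.21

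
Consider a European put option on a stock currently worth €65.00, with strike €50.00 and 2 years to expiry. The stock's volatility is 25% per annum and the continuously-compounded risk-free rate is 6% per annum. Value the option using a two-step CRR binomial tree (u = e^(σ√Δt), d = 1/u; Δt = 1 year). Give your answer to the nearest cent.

€1.81

CRR parameters: u = e^(σ√Δt) = e^(0.25·√1) = 1.2840, d = 1/u = 0.7788
Per-period rate: rΔt = 0.06·1 = 0.06, so R = e^0.06 = 1.0618
Risk-neutral probability p = (e^0.06 − 0.7788)/(1.2840 − 0.7788) = 0.2830/0.5052 = 0.5602
Terminal stock prices: S_uu = 107.2, S_ud = 65, S_dd = 39.42
Terminal payoffs (K − S): max(-57.17, 0) = 0, max(-15, 0) = 0, max(10.58, 0) = 10.58
Node u (S = 83.46): V_u = e^(−0.06)·[0.5602·0.0000 + 0.4398·0.0000] = 0.0000
Node d (S = 50.62): V_d = e^(−0.06)·[0.5602·0.0000 + 0.4398·10.5755] = 4.3801
Node 0 (S = 65): V_0 = e^(−0.06)·[0.5602·0.0000 + 0.4398·4.3801] = 1.8141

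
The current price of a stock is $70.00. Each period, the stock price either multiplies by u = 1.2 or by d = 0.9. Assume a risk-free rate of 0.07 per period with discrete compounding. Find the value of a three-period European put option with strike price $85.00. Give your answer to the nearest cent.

Risk-neutral probability p = (1 + 0.07 − 0.9)/(1.2 − 0.9) = 0.1700/0.3000 = 0.5667
Terminal stock prices: S_uuu = 121, S_uud = 90.72, S_udd = 68.04, S_ddd = 51.03
Terminal payoffs (K − S): max(-35.96, 0) = 0, max(-5.72, 0) = 0, max(16.96, 0) = 16.96, max(33.97, 0) = 33.97
Node uu (S = 100.8): V_uu = 1/1.07·[0.5667·0.0000 + 0.4333·0.0000] = 0.0000
Node ud (S = 75.6): V_ud = 1/1.07·[0.5667·0.0000 + 0.4333·16.9600] = 6.8685
Node dd (S = 56.7): V_dd = 1/1.07·[0.5667·16.9600 + 0.4333·33.9700] = 22.7393
Node u (S = 84): V_u = 1/1.07·[0.5667·0.0000 + 0.4333·6.8685] = 2.7817
Node d (S = 63): V_d = 1/1.07·[0.5667·6.8685 + 0.4333·22.7393] = 12.8466
Node 0 (S = 70): V_0 = 1/1.07·[0.5667·2.7817 + 0.4333·12.8466] = 6.6758

$6.68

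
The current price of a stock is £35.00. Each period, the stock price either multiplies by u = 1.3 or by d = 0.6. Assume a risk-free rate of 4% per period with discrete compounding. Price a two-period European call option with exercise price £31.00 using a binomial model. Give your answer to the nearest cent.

Risk-neutral probability p = (1 + 0.04 − 0.6)/(1.3 − 0.6) = 0.4400/0.7000 = 0.6286
Terminal stock prices: S_uu = 59.15, S_ud = 27.3, S_dd = 12.6
Terminal payoffs (S − K): max(28.15, 0) = 28.15, max(-3.7, 0) = 0, max(-18.4, 0) = 0
Node u (S = 45.5): V_u = 1/1.04·[0.6286·28.1500 + 0.3714·0.0000] = 17.0137
Node d (S = 21): V_d = 1/1.04·[0.6286·0.0000 + 0.3714·0.0000] = 0.0000
Node 0 (S = 35): V_0 = 1/1.04·[0.6286·17.0137 + 0.3714·0.0000] = 10.2830

£10.28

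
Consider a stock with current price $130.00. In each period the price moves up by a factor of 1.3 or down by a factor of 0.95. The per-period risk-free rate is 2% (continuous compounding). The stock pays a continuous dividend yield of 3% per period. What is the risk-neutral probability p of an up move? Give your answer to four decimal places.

p = 0.1144

Per-period risk-free factor R = e^0.02 = 1.0202; dividend-adjusted growth = e^(0.02−0.03) = 0.9900.
Risk-neutral probability p = (0.9900 − 0.95)/(1.3 − 0.95) = 0.0400/0.3500 = 0.1144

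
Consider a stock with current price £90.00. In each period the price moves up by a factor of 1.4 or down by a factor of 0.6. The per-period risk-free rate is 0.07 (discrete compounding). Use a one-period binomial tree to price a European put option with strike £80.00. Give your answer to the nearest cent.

£10.02

Risk-neutral probability p = (1 + 0.07 − 0.6)/(1.4 − 0.6) = 0.4700/0.8000 = 0.5875
Terminal stock prices: S_u = 126, S_d = 54
Terminal payoffs (K − S): max(-46, 0) = 0, max(26, 0) = 26
Node 0 (S = 90): V_0 = 1/1.07·[0.5875·0.0000 + 0.4125·26.0000] = 10.0234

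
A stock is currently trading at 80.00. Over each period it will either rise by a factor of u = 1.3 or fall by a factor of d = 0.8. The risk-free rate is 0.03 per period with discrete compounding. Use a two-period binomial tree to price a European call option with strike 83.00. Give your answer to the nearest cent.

Risk-neutral probability p = (1 + 0.03 − 0.8)/(1.3 − 0.8) = 0.2300/0.5000 = 0.4600
Terminal stock prices: S_uu = 135.2, S_ud = 83.2, S_dd = 51.2
Terminal payoffs (S − K): max(52.2, 0) = 52.2, max(0.2, 0) = 0.2, max(-31.8, 0) = 0
Node u (S = 104): V_u = 1/1.03·[0.4600·52.2000 + 0.5400·0.2000] = 23.4175
Node d (S = 64): V_d = 1/1.03·[0.4600·0.2000 + 0.5400·0.0000] = 0.0893
Node 0 (S = 80): V_0 = 1/1.03·[0.4600·23.4175 + 0.5400·0.0893] = 10.5051

10.51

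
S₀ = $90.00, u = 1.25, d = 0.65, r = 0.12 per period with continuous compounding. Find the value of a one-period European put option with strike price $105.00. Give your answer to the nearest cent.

$8.42

Risk-neutral probability p = (e^0.12 − 0.65)/(1.25 − 0.65) = 0.4775/0.6000 = 0.7958
Terminal stock prices: S_u = 112.5, S_d = 58.5
Terminal payoffs (K − S): max(-7.5, 0) = 0, max(46.5, 0) = 46.5
Node 0 (S = 90): V_0 = e^(−0.12)·[0.7958·0.0000 + 0.2042·46.5000] = 8.4204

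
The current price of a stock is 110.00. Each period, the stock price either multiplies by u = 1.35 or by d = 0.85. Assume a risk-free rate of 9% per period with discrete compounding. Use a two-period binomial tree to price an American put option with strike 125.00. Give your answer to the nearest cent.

Risk-neutral probability p = (1 + 0.09 − 0.85)/(1.35 − 0.85) = 0.2400/0.5000 = 0.4800
Terminal stock prices: S_uu = 200.5, S_ud = 126.2, S_dd = 79.47
Terminal payoffs (K − S): max(-75.48, 0) = 0, max(-1.225, 0) = 0, max(45.53, 0) = 45.53
Node u (S = 148.5): continuation = 1/1.09·[0.4800·0.0000 + 0.5200·0.0000] = 0.0000; exercise value = 0.0000 ≤ continuation, so V_u = 0.0000
Node d (S = 93.5): continuation = 1/1.09·[0.4800·0.0000 + 0.5200·45.5250] = 21.7183; exercise value = 31.5000 > continuation, so V_d = 31.5000 (exercise)
Node 0 (S = 110): continuation = 1/1.09·[0.4800·0.0000 + 0.5200·31.5000] = 15.0275; exercise value = 15.0000 ≤ continuation, so V_0 = 15.0275

15.03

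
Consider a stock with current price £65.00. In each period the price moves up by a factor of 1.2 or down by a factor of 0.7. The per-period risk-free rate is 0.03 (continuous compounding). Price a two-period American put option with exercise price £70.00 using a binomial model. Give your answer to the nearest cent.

£11.31

Risk-neutral probability p = (e^0.03 − 0.7)/(1.2 − 0.7) = 0.3305/0.5000 = 0.6609
Terminal stock prices: S_uu = 93.6, S_ud = 54.6, S_dd = 31.85
Terminal payoffs (K − S): max(-23.6, 0) = 0, max(15.4, 0) = 15.4, max(38.15, 0) = 38.15
Node u (S = 78): continuation = e^(−0.03)·[0.6609·0.0000 + 0.3391·15.4000] = 5.0677; exercise value = 0.0000 ≤ continuation, so V_u = 5.0677
Node d (S = 45.5): continuation = e^(−0.03)·[0.6609·15.4000 + 0.3391·38.1500] = 22.4312; exercise value = 24.5000 > continuation, so V_d = 24.5000 (exercise)
Node 0 (S = 65): continuation = e^(−0.03)·[0.6609·5.0677 + 0.3391·24.5000] = 11.3125; exercise value = 5.0000 ≤ continuation, so V_0 = 11.3125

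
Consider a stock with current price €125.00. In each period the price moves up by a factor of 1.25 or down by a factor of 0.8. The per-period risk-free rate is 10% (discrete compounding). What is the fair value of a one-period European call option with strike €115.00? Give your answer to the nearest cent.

Risk-neutral probability p = (1 + 0.1 − 0.8)/(1.25 − 0.8) = 0.3000/0.4500 = 0.6667
Terminal stock prices: S_u = 156.2, S_d = 100
Terminal payoffs (S − K): max(41.25, 0) = 41.25, max(-15, 0) = 0
Node 0 (S = 125): V_0 = 1/1.1·[0.6667·41.2500 + 0.3333·0.0000] = 25.0000

€25.00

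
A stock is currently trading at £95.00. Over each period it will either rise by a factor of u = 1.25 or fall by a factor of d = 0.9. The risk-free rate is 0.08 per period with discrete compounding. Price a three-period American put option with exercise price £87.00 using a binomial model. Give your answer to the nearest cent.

Risk-neutral probability p = (1 + 0.08 − 0.9)/(1.25 − 0.9) = 0.1800/0.3500 = 0.5143
Terminal stock prices: S_uuu = 185.5, S_uud = 133.6, S_udd = 96.19, S_ddd = 69.26
Terminal payoffs (K − S): max(-98.55, 0) = 0, max(-46.59, 0) = 0, max(-9.188, 0) = 0, max(17.74, 0) = 17.74
Node uu (S = 148.4): continuation = 1/1.08·[0.5143·0.0000 + 0.4857·0.0000] = 0.0000; exercise value = 0.0000 ≤ continuation, so V_uu = 0.0000
Node ud (S = 106.9): continuation = 1/1.08·[0.5143·0.0000 + 0.4857·0.0000] = 0.0000; exercise value = 0.0000 ≤ continuation, so V_ud = 0.0000
Node dd (S = 76.95): continuation = 1/1.08·[0.5143·0.0000 + 0.4857·17.7450] = 7.9806; exercise value = 10.0500 > continuation, so V_dd = 10.0500 (exercise)
Node u (S = 118.8): continuation = 1/1.08·[0.5143·0.0000 + 0.4857·0.0000] = 0.0000; exercise value = 0.0000 ≤ continuation, so V_u = 0.0000
Node d (S = 85.5): continuation = 1/1.08·[0.5143·0.0000 + 0.4857·10.0500] = 4.5198; exercise value = 1.5000 ≤ continuation, so V_d = 4.5198
Node 0 (S = 95): continuation = 1/1.08·[0.5143·0.0000 + 0.4857·4.5198] = 2.0327; exercise value = 0.0000 ≤ continuation, so V_0 = 2.0327

£2.03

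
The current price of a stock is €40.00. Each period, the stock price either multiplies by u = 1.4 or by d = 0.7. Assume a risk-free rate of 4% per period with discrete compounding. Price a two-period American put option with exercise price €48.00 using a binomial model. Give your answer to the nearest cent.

Risk-neutral probability p = (1 + 0.04 − 0.7)/(1.4 − 0.7) = 0.3400/0.7000 = 0.4857
Terminal stock prices: S_uu = 78.4, S_ud = 39.2, S_dd = 19.6
Terminal payoffs (K − S): max(-30.4, 0) = 0, max(8.8, 0) = 8.8, max(28.4, 0) = 28.4
Node u (S = 56): continuation = 1/1.04·[0.4857·0.0000 + 0.5143·8.8000] = 4.3516; exercise value = 0.0000 ≤ continuation, so V_u = 4.3516
Node d (S = 28): continuation = 1/1.04·[0.4857·8.8000 + 0.5143·28.4000] = 18.1538; exercise value = 20.0000 > continuation, so V_d = 20.0000 (exercise)
Node 0 (S = 40): continuation = 1/1.04·[0.4857·4.3516 + 0.5143·20.0000] = 11.9225; exercise value = 8.0000 ≤ continuation, so V_0 = 11.9225

€11.92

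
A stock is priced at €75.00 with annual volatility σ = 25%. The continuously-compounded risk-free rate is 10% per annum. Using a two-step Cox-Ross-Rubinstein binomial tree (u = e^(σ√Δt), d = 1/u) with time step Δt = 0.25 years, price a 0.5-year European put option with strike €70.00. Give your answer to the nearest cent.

€2.04

CRR parameters: u = e^(σ√Δt) = e^(0.25·√0.25) = 1.1331, d = 1/u = 0.8825
Per-period rate: rΔt = 0.1·0.25 = 0.025, so R = e^0.025 = 1.0253
Risk-neutral probability p = (e^0.025 − 0.8825)/(1.1331 − 0.8825) = 0.1428/0.2507 = 0.5698
Terminal stock prices: S_uu = 96.3, S_ud = 75, S_dd = 58.41
Terminal payoffs (K − S): max(-26.3, 0) = 0, max(-5, 0) = 0, max(11.59, 0) = 11.59
Node u (S = 84.99): V_u = e^(−0.025)·[0.5698·0.0000 + 0.4302·0.0000] = 0.0000
Node d (S = 66.19): V_d = e^(−0.025)·[0.5698·0.0000 + 0.4302·11.5899] = 4.8630
Node 0 (S = 75): V_0 = e^(−0.025)·[0.5698·0.0000 + 0.4302·4.8630] = 2.0405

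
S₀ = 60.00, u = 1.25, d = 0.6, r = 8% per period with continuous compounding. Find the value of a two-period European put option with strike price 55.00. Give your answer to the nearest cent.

5.12

Risk-neutral probability p = (e^0.08 − 0.6)/(1.25 − 0.6) = 0.4833/0.6500 = 0.7435
Terminal stock prices: S_uu = 93.75, S_ud = 45, S_dd = 21.6
Terminal payoffs (K − S): max(-38.75, 0) = 0, max(10, 0) = 10, max(33.4, 0) = 33.4
Node u (S = 75): V_u = e^(−0.08)·[0.7435·0.0000 + 0.2565·10.0000] = 2.3676
Node d (S = 36): V_d = e^(−0.08)·[0.7435·10.0000 + 0.2565·33.4000] = 14.7714
Node 0 (S = 60): V_0 = e^(−0.08)·[0.7435·2.3676 + 0.2565·14.7714] = 5.1223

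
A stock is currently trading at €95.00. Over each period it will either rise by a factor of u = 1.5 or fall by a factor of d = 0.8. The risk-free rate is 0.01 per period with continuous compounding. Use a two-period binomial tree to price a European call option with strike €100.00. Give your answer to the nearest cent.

€15.80

Risk-neutral probability p = (e^0.01 − 0.8)/(1.5 − 0.8) = 0.2101/0.7000 = 0.3001
Terminal stock prices: S_uu = 213.8, S_ud = 114, S_dd = 60.8
Terminal payoffs (S − K): max(113.8, 0) = 113.8, max(14, 0) = 14, max(-39.2, 0) = 0
Node u (S = 142.5): V_u = e^(−0.01)·[0.3001·113.7500 + 0.6999·14.0000] = 43.4950
Node d (S = 76): V_d = e^(−0.01)·[0.3001·14.0000 + 0.6999·0.0000] = 4.1592
Node 0 (S = 95): V_0 = e^(−0.01)·[0.3001·43.4950 + 0.6999·4.1592] = 15.8039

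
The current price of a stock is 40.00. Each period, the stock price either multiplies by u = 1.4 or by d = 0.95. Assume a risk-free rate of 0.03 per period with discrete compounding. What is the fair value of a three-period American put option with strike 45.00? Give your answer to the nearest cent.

5.67

Risk-neutral probability p = (1 + 0.03 − 0.95)/(1.4 − 0.95) = 0.0800/0.4500 = 0.1778
Terminal stock prices: S_uuu = 109.8, S_uud = 74.48, S_udd = 50.54, S_ddd = 34.29
Terminal payoffs (K − S): max(-64.76, 0) = 0, max(-29.48, 0) = 0, max(-5.54, 0) = 0, max(10.71, 0) = 10.71
Node uu (S = 78.4): continuation = 1/1.03·[0.1778·0.0000 + 0.8222·0.0000] = 0.0000; exercise value = 0.0000 ≤ continuation, so V_uu = 0.0000
Node ud (S = 53.2): continuation = 1/1.03·[0.1778·0.0000 + 0.8222·0.0000] = 0.0000; exercise value = 0.0000 ≤ continuation, so V_ud = 0.0000
Node dd (S = 36.1): continuation = 1/1.03·[0.1778·0.0000 + 0.8222·10.7050] = 8.5455; exercise value = 8.9000 > continuation, so V_dd = 8.9000 (exercise)
Node u (S = 56): continuation = 1/1.03·[0.1778·0.0000 + 0.8222·0.0000] = 0.0000; exercise value = 0.0000 ≤ continuation, so V_u = 0.0000
Node d (S = 38): continuation = 1/1.03·[0.1778·0.0000 + 0.8222·8.9000] = 7.1046; exercise value = 7.0000 ≤ continuation, so V_d = 7.1046
Node 0 (S = 40): continuation = 1/1.03·[0.1778·0.0000 + 0.8222·7.1046] = 5.6714; exercise value = 5.0000 ≤ continuation, so V_0 = 5.6714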